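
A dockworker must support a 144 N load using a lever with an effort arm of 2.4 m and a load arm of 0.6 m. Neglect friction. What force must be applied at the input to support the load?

Lever MA = effort arm / load arm = 2.4/0.6 = 4.
Effort = load / MA = 144 / 4 = 36 N.

36 N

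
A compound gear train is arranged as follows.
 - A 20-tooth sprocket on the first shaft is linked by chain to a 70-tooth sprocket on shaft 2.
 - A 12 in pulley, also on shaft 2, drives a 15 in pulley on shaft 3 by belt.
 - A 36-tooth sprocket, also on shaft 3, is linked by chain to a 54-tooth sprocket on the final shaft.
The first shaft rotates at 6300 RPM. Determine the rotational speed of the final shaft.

the first shaft → shaft 2 (chain, 70/20): 6300 ÷ 3.5 = 1800 RPM
shaft 2 → shaft 3 (belt, 15/12): 1800 ÷ 1.25 = 1440 RPM
shaft 3 → the final shaft (chain, 54/36): 1440 ÷ 1.5 = 960 RPM

960 RPM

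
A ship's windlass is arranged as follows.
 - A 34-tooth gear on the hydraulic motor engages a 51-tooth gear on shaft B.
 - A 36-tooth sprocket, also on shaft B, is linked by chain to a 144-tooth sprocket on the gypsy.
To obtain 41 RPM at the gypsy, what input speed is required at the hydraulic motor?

Overall ratio R = 1.5 × 4 = 6.
Required input speed = output speed × R = 41 × 6 = 246 RPM.

246 RPM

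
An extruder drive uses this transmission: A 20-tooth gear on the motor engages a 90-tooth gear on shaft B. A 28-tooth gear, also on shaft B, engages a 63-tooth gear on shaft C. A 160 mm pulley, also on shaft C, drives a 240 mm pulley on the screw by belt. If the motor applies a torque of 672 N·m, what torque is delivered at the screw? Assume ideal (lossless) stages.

After the gear mesh (90/20): 672 × 4.5 = 3024 N·m
After the gear mesh (63/28): 3024 × 2.25 = 6804 N·m
After the belt (240/160): 6804 × 1.5 = 10206 N·m

10206 N·m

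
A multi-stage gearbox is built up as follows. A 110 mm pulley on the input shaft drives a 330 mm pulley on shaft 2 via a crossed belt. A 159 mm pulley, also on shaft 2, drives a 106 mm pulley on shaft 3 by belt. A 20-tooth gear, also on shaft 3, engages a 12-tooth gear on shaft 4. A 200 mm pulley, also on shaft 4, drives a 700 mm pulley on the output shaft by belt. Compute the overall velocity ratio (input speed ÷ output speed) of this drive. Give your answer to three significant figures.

Each stage contributes driven/driver: belt 330/110 = 3, belt 106/159 = 0.66667, gear mesh 12/20 = 0.6, belt 700/200 = 3.5.
Overall: 3 × 0.66667 × 0.6 × 3.5 = 4.2.

4.20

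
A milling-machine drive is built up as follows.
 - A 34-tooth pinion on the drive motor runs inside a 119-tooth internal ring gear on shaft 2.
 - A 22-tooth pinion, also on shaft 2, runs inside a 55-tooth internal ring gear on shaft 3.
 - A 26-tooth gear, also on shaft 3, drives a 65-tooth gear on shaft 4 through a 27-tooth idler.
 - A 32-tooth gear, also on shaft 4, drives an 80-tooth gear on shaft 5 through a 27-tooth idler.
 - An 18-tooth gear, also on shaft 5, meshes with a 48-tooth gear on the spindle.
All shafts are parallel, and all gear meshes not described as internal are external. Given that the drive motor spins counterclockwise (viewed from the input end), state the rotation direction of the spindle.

the drive motor → shaft 2: internal mesh, same direction → CCW.
shaft 2 → shaft 3: internal mesh, same direction → CCW.
shaft 3 → shaft 4: driver → idler → driven is 2 external meshes, 2 reversals → CCW.
shaft 4 → shaft 5: driver → idler → driven is 2 external meshes, 2 reversals → CCW.
shaft 5 → the spindle: external mesh, 1 reversal → CW.
5 reversals in total — an odd number — so the spindle turns opposite to the drive motor.

clockwise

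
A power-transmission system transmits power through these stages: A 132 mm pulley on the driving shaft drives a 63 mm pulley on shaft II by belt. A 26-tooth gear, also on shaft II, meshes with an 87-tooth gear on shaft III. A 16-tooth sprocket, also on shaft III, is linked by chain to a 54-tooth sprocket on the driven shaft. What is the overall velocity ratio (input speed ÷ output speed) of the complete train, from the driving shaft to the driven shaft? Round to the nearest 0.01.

Each stage contributes driven/driver: belt 63/132 = 0.47727, gear mesh 87/26 = 3.3462, chain 54/16 = 3.375.
Overall: 0.47727 × 3.3462 × 3.375 = 5.39.

5.39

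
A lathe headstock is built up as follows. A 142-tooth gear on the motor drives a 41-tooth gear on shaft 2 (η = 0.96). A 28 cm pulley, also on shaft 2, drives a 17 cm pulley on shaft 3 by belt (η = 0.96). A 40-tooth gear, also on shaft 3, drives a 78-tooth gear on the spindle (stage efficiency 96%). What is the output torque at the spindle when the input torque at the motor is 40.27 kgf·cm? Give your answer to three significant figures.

12.2 kgf·cm

After the gear mesh (41/142): 40.27 × 0.28873 × 0.96 = 11.162 kgf·cm
After the belt (17/28): 11.162 × 0.60714 × 0.96 = 6.5059 kgf·cm
After the gear mesh (78/40): 6.5059 × 1.95 × 0.96 = 12.179 kgf·cm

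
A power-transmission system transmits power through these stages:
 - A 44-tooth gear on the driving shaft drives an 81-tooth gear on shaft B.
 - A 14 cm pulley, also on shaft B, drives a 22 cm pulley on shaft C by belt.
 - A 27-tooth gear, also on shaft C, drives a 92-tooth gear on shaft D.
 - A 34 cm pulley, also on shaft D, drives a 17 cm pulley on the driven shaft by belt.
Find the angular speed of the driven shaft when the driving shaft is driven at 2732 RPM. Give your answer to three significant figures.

554 RPM

Gear mesh: ratio = 81/44 = 1.8409, so shaft B turns at 2732 / 1.8409 = 1484 RPM.
Belt: ratio = 22/14 = 1.5714, so shaft C turns at 1484 / 1.5714 = 944.4 RPM.
Gear mesh: ratio = 92/27 = 3.4074, so shaft D turns at 944.4 / 3.4074 = 277.16 RPM.
Belt: ratio = 17/34 = 0.5, so the driven shaft turns at 277.16 / 0.5 = 554.32 RPM.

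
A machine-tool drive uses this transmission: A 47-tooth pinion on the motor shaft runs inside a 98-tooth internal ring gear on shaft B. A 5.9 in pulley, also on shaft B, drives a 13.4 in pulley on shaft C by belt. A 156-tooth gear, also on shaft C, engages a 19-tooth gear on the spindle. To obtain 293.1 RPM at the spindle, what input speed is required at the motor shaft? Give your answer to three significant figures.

169 RPM

Overall ratio R = 2.0851 × 2.2712 × 0.12179 = 0.57678.
Required input speed = output speed × R = 293.1 × 0.57678 = 169.05 RPM.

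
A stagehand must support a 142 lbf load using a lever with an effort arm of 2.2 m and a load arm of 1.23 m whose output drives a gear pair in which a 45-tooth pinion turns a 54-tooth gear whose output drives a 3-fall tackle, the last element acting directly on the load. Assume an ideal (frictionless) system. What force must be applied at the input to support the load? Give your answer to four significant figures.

22.05 lbf

Lever MA = effort arm / load arm = 2.2/1.23 = 1.7886.
Gear pair MA = 54/45 = 1.2.
Block-and-tackle MA = number of supporting rope parts = 3.
Combined ideal MA = 1.7886 × 1.2 × 3 = 6.439.
Effort = load / MA = 142 / 6.439 = 22.053 lbf.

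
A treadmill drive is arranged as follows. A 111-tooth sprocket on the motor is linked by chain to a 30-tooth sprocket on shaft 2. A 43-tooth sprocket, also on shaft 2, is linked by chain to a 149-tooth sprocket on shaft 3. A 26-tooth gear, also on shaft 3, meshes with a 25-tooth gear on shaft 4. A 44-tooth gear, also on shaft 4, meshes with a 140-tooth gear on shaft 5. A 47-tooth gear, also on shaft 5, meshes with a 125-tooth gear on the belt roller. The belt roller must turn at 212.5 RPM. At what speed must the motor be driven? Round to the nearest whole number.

Overall ratio R = 0.27027 × 3.4651 × 0.96154 × 3.1818 × 2.6596 = 7.6203.
Required input speed = output speed × R = 212.5 × 7.6203 = 1619.3 RPM.

1619 RPM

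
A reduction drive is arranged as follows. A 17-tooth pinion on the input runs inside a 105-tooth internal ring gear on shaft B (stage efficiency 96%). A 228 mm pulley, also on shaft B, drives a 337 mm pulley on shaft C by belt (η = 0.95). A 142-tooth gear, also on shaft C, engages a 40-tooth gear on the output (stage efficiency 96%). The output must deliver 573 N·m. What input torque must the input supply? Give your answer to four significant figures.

Overall ratio R = 6.1765 × 1.4781 × 0.28169 = 2.5716; overall efficiency η = 0.96 × 0.95 × 0.96 = 0.8755.
Input torque = output torque / (R × η) = 573 / (2.5716 × 0.8755) = 254.5 N·m.

254.5 N·m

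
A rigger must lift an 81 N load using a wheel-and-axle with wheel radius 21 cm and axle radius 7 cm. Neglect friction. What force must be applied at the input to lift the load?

27 N

Wheel-and-axle MA = R/r = 21/7 = 3.
Effort = load / MA = 81 / 3 = 27 N.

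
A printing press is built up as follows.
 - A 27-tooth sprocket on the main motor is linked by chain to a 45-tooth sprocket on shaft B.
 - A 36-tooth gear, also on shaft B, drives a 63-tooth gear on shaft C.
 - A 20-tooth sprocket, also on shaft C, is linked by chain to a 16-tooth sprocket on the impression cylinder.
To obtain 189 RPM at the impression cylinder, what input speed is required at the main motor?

Overall ratio R = 1.6667 × 1.75 × 0.8 = 2.3333.
Required input speed = output speed × R = 189 × 2.3333 = 441 RPM.

441 RPM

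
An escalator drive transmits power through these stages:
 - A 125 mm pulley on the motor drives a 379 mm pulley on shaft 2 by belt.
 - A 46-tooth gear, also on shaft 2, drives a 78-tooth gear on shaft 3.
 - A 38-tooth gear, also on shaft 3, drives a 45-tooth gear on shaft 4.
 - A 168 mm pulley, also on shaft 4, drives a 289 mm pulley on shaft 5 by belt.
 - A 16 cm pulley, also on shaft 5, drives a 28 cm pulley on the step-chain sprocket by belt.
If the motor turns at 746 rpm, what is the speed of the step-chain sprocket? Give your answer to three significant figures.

Belt: ratio = 379/125 = 3.032, so shaft 2 turns at 746 / 3.032 = 246.04 rpm.
Gear mesh: ratio = 78/46 = 1.6957, so shaft 3 turns at 246.04 / 1.6957 = 145.1 rpm.
Gear mesh: ratio = 45/38 = 1.1842, so shaft 4 turns at 145.1 / 1.1842 = 122.53 rpm.
Belt: ratio = 289/168 = 1.7202, so shaft 5 turns at 122.53 / 1.7202 = 71.229 rpm.
Belt: ratio = 28/16 = 1.75, so the step-chain sprocket turns at 71.229 / 1.75 = 40.702 rpm.

40.7 rpm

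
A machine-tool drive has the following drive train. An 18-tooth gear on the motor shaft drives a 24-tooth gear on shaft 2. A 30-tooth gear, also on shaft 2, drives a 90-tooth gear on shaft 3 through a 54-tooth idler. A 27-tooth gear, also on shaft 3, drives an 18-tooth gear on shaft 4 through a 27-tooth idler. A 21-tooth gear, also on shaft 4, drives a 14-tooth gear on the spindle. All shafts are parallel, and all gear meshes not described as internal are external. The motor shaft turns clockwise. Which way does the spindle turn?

clockwise

the motor shaft → shaft 2: external mesh, 1 reversal → CCW.
shaft 2 → shaft 3: driver → idler → driven is 2 external meshes, 2 reversals → CCW.
shaft 3 → shaft 4: driver → idler → driven is 2 external meshes, 2 reversals → CCW.
shaft 4 → the spindle: external mesh, 1 reversal → CW.
6 reversals in total — an even number — so the spindle turns the same way as the motor shaft.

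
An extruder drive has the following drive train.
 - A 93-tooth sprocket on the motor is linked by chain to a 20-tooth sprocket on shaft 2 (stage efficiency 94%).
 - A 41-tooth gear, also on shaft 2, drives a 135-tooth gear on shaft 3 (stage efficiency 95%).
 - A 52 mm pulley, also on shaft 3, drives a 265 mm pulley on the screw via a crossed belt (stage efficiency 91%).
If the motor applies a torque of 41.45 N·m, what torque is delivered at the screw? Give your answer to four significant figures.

Chain: ratio = 20/93 = 0.21505; torque at shaft 2 = 41.45 × 0.21505 × 0.94 = 8.3791 N·m.
Gear mesh: ratio = 135/41 = 3.2927; torque at shaft 3 = 8.3791 × 3.2927 × 0.95 = 26.21 N·m.
Belt: ratio = 265/52 = 5.0962; torque at the screw = 26.21 × 5.0962 × 0.91 = 121.55 N·m.

121.6 N·m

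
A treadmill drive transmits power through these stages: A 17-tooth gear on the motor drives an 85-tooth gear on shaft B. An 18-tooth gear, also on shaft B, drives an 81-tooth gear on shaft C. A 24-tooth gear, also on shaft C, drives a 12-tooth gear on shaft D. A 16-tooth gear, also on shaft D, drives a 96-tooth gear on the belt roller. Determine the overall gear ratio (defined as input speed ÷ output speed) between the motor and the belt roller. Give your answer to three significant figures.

67.5

Each stage contributes driven/driver: gear mesh 85/17 = 5, gear mesh 81/18 = 4.5, gear mesh 12/24 = 0.5, gear mesh 96/16 = 6.
Overall: 5 × 4.5 × 0.5 × 6 = 67.5.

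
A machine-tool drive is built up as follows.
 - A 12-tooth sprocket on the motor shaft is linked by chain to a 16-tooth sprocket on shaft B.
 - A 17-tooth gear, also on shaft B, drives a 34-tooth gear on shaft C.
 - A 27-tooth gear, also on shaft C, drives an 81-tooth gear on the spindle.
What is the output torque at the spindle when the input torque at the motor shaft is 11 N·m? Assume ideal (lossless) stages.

88 N·m

Chain: ratio = 16/12 = 1.3333; torque at shaft B = 11 × 1.3333 = 14.667 N·m.
Gear mesh: ratio = 34/17 = 2; torque at shaft C = 14.667 × 2 = 29.333 N·m.
Gear mesh: ratio = 81/27 = 3; torque at the spindle = 29.333 × 3 = 88 N·m.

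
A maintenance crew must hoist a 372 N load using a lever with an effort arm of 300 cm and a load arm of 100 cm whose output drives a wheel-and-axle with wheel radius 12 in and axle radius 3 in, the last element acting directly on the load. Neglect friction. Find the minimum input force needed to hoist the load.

31 N

Lever MA = effort arm / load arm = 300/100 = 3.
Wheel-and-axle MA = R/r = 12/3 = 4.
Combined ideal MA = 3 × 4 = 12.
Effort = load / MA = 372 / 12 = 31 N.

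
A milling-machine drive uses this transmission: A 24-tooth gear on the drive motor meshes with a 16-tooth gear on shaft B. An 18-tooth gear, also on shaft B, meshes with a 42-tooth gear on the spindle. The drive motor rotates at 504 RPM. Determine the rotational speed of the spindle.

324 RPM

Gear mesh: ratio = 16/24 = 0.66667, so shaft B turns at 504 / 0.66667 = 756 RPM.
Gear mesh: ratio = 42/18 = 2.3333, so the spindle turns at 756 / 2.3333 = 324 RPM.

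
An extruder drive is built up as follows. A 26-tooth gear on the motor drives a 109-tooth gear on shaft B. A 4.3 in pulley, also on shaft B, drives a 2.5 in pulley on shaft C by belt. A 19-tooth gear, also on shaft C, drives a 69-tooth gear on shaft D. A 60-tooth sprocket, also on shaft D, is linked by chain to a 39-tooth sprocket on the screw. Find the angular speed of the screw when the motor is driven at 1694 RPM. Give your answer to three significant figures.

294 RPM

Gear mesh: ratio = 109/26 = 4.1923, so shaft B turns at 1694 / 4.1923 = 404.07 RPM.
Belt: ratio = 2.5/4.3 = 0.5814, so shaft C turns at 404.07 / 0.5814 = 695.01 RPM.
Gear mesh: ratio = 69/19 = 3.6316, so shaft D turns at 695.01 / 3.6316 = 191.38 RPM.
Chain: ratio = 39/60 = 0.65, so the screw turns at 191.38 / 0.65 = 294.43 RPM.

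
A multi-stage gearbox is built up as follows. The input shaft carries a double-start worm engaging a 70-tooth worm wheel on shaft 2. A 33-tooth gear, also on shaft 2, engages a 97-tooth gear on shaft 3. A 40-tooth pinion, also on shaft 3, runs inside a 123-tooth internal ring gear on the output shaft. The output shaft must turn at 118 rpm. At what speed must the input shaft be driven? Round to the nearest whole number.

37330 rpm

Overall ratio R = 35 × 2.9394 × 3.075 = 316.35.
Required input speed = output speed × R = 118 × 316.35 = 37330 rpm.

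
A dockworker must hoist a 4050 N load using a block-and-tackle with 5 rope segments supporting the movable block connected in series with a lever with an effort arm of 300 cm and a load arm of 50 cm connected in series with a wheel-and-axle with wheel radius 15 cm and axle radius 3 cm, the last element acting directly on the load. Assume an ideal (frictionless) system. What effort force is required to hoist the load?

Block-and-tackle MA = number of supporting rope parts = 5.
Lever MA = effort arm / load arm = 300/50 = 6.
Wheel-and-axle MA = R/r = 15/3 = 5.
Combined ideal MA = 5 × 6 × 5 = 150.
Effort = load / MA = 4050 / 150 = 27 N.

27 N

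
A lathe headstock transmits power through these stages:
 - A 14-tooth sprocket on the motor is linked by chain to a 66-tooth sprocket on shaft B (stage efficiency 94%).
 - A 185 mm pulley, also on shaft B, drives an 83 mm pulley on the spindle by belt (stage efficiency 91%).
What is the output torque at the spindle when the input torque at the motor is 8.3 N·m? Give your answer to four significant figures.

After the chain (66/14): 8.3 × 4.7143 × 0.94 = 36.781 N·m
After the belt (83/185): 36.781 × 0.44865 × 0.91 = 15.017 N·m

15.02 N·m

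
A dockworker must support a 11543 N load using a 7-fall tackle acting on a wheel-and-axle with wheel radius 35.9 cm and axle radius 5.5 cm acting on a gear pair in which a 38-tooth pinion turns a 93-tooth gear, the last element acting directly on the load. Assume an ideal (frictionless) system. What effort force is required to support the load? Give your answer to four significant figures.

103.2 N

Block-and-tackle MA = number of supporting rope parts = 7.
Wheel-and-axle MA = R/r = 35.9/5.5 = 6.5273.
Gear pair MA = 93/38 = 2.4474.
Combined ideal MA = 7 × 6.5273 × 2.4474 = 111.82.
Effort = load / MA = 11543 / 111.82 = 103.23 N.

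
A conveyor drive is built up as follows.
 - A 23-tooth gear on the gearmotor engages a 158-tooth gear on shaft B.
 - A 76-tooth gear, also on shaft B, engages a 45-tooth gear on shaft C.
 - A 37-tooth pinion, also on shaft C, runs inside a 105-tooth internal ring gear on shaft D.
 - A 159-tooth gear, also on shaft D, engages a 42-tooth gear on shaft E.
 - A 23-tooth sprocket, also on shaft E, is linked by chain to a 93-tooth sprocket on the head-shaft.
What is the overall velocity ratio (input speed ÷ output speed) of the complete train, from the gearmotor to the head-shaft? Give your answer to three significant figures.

Each stage contributes driven/driver: gear mesh 158/23 = 6.8696, gear mesh 45/76 = 0.59211, internal gear 105/37 = 2.8378, gear mesh 42/159 = 0.26415, chain 93/23 = 4.0435.
Overall: 6.8696 × 0.59211 × 2.8378 × 0.26415 × 4.0435 = 12.329.

12.3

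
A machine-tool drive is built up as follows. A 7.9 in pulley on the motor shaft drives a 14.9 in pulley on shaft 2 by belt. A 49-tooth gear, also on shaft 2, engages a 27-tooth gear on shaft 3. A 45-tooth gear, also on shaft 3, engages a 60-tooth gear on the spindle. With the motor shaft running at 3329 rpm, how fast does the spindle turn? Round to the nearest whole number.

the motor shaft → shaft 2 (belt, 14.9/7.9): 3329 ÷ 1.8861 = 1765 rpm
shaft 2 → shaft 3 (gear mesh, 27/49): 1765 ÷ 0.55102 = 3203.2 rpm
shaft 3 → the spindle (gear mesh, 60/45): 3203.2 ÷ 1.3333 = 2402.4 rpm

2402 rpm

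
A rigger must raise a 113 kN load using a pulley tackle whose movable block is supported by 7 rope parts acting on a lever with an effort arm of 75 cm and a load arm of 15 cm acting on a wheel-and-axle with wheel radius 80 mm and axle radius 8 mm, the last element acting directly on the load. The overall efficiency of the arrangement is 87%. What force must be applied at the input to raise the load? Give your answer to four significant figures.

0.3711 kN

Block-and-tackle MA = number of supporting rope parts = 7.
Lever MA = effort arm / load arm = 75/15 = 5.
Wheel-and-axle MA = R/r = 80/8 = 10.
Combined ideal MA = 7 × 5 × 10 = 350.
Actual MA = 350 × 0.87 = 304.5.
Effort = load / actual MA = 113 / 304.5 = 0.3711 kN.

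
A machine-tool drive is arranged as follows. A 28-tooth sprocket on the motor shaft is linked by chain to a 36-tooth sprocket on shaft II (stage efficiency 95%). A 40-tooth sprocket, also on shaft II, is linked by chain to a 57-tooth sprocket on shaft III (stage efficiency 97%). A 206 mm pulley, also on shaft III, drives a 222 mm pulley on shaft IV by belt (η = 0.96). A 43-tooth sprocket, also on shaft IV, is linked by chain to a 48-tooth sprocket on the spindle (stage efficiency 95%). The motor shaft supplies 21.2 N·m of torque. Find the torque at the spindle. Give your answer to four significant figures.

39.27 N·m

Chain: ratio = 36/28 = 1.2857; torque at shaft II = 21.2 × 1.2857 × 0.95 = 25.894 N·m.
Chain: ratio = 57/40 = 1.425; torque at shaft III = 25.894 × 1.425 × 0.97 = 35.792 N·m.
Belt: ratio = 222/206 = 1.0777; torque at shaft IV = 35.792 × 1.0777 × 0.96 = 37.029 N·m.
Chain: ratio = 48/43 = 1.1163; torque at the spindle = 37.029 × 1.1163 × 0.95 = 39.268 N·m.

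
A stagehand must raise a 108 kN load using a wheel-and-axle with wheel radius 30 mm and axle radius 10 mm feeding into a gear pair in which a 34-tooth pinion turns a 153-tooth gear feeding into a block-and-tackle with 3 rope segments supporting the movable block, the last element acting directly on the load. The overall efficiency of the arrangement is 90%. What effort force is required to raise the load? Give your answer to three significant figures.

Wheel-and-axle MA = R/r = 30/10 = 3.
Gear pair MA = 153/34 = 4.5.
Block-and-tackle MA = number of supporting rope parts = 3.
Combined ideal MA = 3 × 4.5 × 3 = 40.5.
Actual MA = 40.5 × 0.90 = 36.45.
Effort = load / actual MA = 108 / 36.45 = 2.963 kN.

2.96 kN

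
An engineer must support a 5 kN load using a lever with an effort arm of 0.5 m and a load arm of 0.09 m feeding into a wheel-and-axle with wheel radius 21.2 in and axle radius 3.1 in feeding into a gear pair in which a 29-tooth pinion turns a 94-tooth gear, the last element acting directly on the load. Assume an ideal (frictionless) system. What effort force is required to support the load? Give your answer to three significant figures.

0.0406 kN

Lever MA = effort arm / load arm = 0.5/0.09 = 5.5556.
Wheel-and-axle MA = R/r = 21.2/3.1 = 6.8387.
Gear pair MA = 94/29 = 3.2414.
Combined ideal MA = 5.5556 × 6.8387 × 3.2414 = 123.15.
Effort = load / MA = 5 / 123.15 = 0.040601 kN.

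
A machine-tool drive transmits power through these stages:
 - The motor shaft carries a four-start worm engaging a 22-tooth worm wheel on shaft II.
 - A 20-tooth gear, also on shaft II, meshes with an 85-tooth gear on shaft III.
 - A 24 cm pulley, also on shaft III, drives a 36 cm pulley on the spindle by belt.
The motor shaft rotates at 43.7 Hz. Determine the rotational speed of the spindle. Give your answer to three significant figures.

1.25 Hz

worm 22/4 = 5.5 → 43.7/5.5 = 7.9455 Hz
gear mesh 85/20 = 4.25 → 7.9455/4.25 = 1.8695 Hz
belt 36/24 = 1.5 → 1.8695/1.5 = 1.2463 Hz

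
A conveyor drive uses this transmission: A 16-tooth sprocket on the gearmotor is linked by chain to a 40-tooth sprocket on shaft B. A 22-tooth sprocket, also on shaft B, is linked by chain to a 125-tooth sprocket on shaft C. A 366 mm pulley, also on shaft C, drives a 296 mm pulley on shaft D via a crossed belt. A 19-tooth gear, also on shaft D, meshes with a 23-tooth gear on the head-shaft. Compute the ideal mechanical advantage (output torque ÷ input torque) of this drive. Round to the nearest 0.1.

13.9

Each stage contributes driven/driver: chain 40/16 = 2.5, chain 125/22 = 5.6818, belt 296/366 = 0.80874, gear mesh 23/19 = 1.2105.
Overall: 2.5 × 5.6818 × 0.80874 × 1.2105 = 13.906.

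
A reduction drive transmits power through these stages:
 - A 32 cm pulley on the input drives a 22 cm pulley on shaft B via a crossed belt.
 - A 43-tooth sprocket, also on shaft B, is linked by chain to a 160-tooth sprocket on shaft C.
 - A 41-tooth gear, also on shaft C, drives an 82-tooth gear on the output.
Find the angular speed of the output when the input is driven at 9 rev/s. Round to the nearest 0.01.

1.76 rev/s

belt 22/32 = 0.6875 → 9/0.6875 = 13.091 rev/s
chain 160/43 = 3.7209 → 13.091/3.7209 = 3.5182 rev/s
gear mesh 82/41 = 2 → 3.5182/2 = 1.7591 rev/s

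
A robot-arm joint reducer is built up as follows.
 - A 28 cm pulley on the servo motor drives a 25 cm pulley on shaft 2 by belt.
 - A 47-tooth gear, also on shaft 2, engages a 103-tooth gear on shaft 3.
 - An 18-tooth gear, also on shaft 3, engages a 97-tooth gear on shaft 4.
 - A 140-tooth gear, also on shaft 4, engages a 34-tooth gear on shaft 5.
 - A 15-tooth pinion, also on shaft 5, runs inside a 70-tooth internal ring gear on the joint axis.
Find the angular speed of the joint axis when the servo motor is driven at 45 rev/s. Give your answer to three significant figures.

the servo motor → shaft 2 (belt, 25/28): 45 ÷ 0.89286 = 50.4 rev/s
shaft 2 → shaft 3 (gear mesh, 103/47): 50.4 ÷ 2.1915 = 22.998 rev/s
shaft 3 → shaft 4 (gear mesh, 97/18): 22.998 ÷ 5.3889 = 4.2677 rev/s
shaft 4 → shaft 5 (gear mesh, 34/140): 4.2677 ÷ 0.24286 = 17.573 rev/s
shaft 5 → the joint axis (internal gear, 70/15): 17.573 ÷ 4.6667 = 3.7656 rev/s

3.77 rev/s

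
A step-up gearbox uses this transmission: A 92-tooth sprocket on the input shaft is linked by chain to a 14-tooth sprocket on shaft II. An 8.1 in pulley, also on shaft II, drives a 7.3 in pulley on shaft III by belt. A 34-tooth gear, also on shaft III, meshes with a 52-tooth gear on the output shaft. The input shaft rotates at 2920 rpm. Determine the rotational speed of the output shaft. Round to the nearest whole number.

13921 rpm

chain 14/92 = 0.15217 → 2920/0.15217 = 19189 rpm
belt 7.3/8.1 = 0.90123 → 19189/0.90123 = 21291 rpm
gear mesh 52/34 = 1.5294 → 21291/1.5294 = 13921 rpm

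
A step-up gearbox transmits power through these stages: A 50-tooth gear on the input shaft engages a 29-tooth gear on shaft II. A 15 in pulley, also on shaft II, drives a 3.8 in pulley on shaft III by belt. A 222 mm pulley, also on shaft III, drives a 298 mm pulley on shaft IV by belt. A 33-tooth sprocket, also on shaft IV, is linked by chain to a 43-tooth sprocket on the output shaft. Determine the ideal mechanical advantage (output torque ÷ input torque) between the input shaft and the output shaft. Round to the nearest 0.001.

Each stage contributes driven/driver: gear mesh 29/50 = 0.58, belt 3.8/15 = 0.25333, belt 298/222 = 1.3423, chain 43/33 = 1.303.
Overall: 0.58 × 0.25333 × 1.3423 × 1.303 = 0.257.

0.257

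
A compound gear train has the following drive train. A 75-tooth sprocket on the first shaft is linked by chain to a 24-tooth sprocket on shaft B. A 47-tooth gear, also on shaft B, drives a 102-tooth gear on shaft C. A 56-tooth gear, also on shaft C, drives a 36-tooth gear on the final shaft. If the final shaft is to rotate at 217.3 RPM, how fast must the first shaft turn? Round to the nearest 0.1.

97.0 RPM

Overall ratio R = 0.32 × 2.1702 × 0.64286 = 0.44644.
Required input speed = output speed × R = 217.3 × 0.44644 = 97.012 RPM.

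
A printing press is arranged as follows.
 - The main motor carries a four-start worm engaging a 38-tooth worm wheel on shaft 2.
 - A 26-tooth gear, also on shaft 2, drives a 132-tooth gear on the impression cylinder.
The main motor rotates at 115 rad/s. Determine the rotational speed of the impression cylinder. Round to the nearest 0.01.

2.38 rad/s

Worm: ratio = 38/4 = 9.5, so shaft 2 turns at 115 / 9.5 = 12.105 rad/s.
Gear mesh: ratio = 132/26 = 5.0769, so the impression cylinder turns at 12.105 / 5.0769 = 2.3844 rad/s.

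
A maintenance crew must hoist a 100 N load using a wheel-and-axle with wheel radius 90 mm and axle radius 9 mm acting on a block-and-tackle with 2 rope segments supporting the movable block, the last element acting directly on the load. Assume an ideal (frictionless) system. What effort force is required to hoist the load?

Wheel-and-axle MA = R/r = 90/9 = 10.
Block-and-tackle MA = number of supporting rope parts = 2.
Combined ideal MA = 10 × 2 = 20.
Effort = load / MA = 100 / 20 = 5 N.

5 N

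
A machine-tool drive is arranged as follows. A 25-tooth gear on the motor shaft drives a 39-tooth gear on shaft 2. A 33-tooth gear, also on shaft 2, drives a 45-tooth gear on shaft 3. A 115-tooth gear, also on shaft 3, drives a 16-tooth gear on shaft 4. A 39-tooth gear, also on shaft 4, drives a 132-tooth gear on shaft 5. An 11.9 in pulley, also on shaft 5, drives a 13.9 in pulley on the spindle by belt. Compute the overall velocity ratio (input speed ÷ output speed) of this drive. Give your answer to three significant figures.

Each stage contributes driven/driver: gear mesh 39/25 = 1.56, gear mesh 45/33 = 1.3636, gear mesh 16/115 = 0.13913, gear mesh 132/39 = 3.3846, belt 13.9/11.9 = 1.1681.
Overall: 1.56 × 1.3636 × 0.13913 × 3.3846 × 1.1681 = 1.1701.

1.17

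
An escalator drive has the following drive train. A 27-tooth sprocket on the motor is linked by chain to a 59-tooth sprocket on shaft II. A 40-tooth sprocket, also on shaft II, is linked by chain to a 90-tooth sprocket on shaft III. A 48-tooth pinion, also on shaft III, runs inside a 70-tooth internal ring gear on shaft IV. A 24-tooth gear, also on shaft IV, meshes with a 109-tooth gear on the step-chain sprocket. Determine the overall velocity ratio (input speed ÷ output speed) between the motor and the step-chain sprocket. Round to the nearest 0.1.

Each stage contributes driven/driver: chain 59/27 = 2.1852, chain 90/40 = 2.25, internal gear 70/48 = 1.4583, gear mesh 109/24 = 4.5417.
Overall: 2.1852 × 2.25 × 1.4583 × 4.5417 = 32.564.

32.6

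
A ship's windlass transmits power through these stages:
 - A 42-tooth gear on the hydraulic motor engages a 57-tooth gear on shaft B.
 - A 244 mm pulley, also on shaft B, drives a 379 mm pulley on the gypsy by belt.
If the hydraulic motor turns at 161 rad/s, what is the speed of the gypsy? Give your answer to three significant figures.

gear mesh 57/42 = 1.3571 → 161/1.3571 = 118.63 rad/s
belt 379/244 = 1.5533 → 118.63/1.5533 = 76.375 rad/s

76.4 rad/s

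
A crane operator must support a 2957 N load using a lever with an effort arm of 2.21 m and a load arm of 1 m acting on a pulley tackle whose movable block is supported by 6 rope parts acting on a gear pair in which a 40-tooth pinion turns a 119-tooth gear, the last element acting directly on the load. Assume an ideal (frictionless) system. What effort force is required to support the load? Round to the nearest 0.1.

Lever MA = effort arm / load arm = 2.21/1 = 2.21.
Block-and-tackle MA = number of supporting rope parts = 6.
Gear pair MA = 119/40 = 2.975.
Combined ideal MA = 2.21 × 6 × 2.975 = 39.449.
Effort = load / MA = 2957 / 39.449 = 74.958 N.

75.0 N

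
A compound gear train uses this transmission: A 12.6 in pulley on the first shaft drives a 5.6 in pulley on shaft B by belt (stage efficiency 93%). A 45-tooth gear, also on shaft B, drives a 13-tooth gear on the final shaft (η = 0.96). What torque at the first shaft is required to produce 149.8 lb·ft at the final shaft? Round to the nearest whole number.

1307 lb·ft

Overall ratio R = 0.44444 × 0.28889 = 0.1284; overall efficiency η = 0.93 × 0.96 = 0.8928.
Input torque = output torque / (R × η) = 149.8 / (0.1284 × 0.8928) = 1306.8 lb·ft.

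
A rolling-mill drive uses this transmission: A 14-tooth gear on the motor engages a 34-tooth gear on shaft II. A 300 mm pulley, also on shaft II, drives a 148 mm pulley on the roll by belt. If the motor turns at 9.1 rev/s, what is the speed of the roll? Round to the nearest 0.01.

7.60 rev/s

the motor → shaft II (gear mesh, 34/14): 9.1 ÷ 2.4286 = 3.7471 rev/s
shaft II → the roll (belt, 148/300): 3.7471 ÷ 0.49333 = 7.5954 rev/s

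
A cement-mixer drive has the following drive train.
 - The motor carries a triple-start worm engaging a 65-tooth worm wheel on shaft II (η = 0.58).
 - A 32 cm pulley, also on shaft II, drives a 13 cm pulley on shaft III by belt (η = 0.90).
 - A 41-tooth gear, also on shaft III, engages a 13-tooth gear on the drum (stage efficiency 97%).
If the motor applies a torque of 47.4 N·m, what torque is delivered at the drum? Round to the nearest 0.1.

67.0 N·m

worm 65/3 = 21.667 → τ = 47.4·21.667·0.58 = 595.66 N·m
belt 13/32 = 0.40625 → τ = 595.66·0.40625·0.90 = 217.79 N·m
gear mesh 13/41 = 0.31707 → τ = 217.79·0.31707·0.97 = 66.983 N·m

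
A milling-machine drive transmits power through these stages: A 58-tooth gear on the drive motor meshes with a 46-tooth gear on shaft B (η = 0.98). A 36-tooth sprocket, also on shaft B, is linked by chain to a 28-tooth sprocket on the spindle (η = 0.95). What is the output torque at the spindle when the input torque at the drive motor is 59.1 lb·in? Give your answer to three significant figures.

33.9 lb·in

Gear mesh: ratio = 46/58 = 0.7931; torque at shaft B = 59.1 × 0.7931 × 0.98 = 45.935 lb·in.
Chain: ratio = 28/36 = 0.77778; torque at the spindle = 45.935 × 0.77778 × 0.95 = 33.941 lb·in.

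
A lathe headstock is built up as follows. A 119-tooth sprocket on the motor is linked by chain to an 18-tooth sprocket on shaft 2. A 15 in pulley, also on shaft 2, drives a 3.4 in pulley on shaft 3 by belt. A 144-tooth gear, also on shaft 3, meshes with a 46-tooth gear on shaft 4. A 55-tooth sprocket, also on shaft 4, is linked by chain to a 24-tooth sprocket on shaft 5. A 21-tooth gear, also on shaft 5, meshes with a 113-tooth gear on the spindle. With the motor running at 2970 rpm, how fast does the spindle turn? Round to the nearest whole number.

Chain: ratio = 18/119 = 0.15126, so shaft 2 turns at 2970 / 0.15126 = 19635 rpm.
Belt: ratio = 3.4/15 = 0.22667, so shaft 3 turns at 19635 / 0.22667 = 86625 rpm.
Gear mesh: ratio = 46/144 = 0.31944, so shaft 4 turns at 86625 / 0.31944 = 2.7117e+05 rpm.
Chain: ratio = 24/55 = 0.43636, so shaft 5 turns at 2.7117e+05 / 0.43636 = 6.2144e+05 rpm.
Gear mesh: ratio = 113/21 = 5.381, so the spindle turns at 6.2144e+05 / 5.381 = 1.1549e+05 rpm.

115489 rpm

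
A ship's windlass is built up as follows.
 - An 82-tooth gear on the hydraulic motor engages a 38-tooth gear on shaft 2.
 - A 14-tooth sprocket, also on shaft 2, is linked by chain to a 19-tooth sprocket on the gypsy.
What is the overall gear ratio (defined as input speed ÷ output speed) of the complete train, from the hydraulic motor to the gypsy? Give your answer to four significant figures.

Each stage contributes driven/driver: gear mesh 38/82 = 0.46341, chain 19/14 = 1.3571.
Overall: 0.46341 × 1.3571 = 0.62892.

0.6289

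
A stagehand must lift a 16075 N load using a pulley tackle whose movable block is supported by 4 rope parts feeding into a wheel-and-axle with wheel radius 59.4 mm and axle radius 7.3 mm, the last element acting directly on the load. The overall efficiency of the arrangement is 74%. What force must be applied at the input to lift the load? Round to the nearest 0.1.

Block-and-tackle MA = number of supporting rope parts = 4.
Wheel-and-axle MA = R/r = 59.4/7.3 = 8.137.
Combined ideal MA = 4 × 8.137 = 32.548.
Actual MA = 32.548 × 0.74 = 24.085.
Effort = load / actual MA = 16075 / 24.085 = 667.41 N.

667.4 N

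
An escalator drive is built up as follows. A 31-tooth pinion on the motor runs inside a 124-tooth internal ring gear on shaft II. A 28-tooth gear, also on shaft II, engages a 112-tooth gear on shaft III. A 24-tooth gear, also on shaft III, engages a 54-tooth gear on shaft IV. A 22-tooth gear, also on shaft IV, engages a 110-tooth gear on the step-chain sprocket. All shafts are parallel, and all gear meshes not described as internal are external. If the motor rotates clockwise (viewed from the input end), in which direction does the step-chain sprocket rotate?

counterclockwise

the motor → shaft II: internal mesh, same direction → CW.
shaft II → shaft III: external mesh, 1 reversal → CCW.
shaft III → shaft IV: external mesh, 1 reversal → CW.
shaft IV → the step-chain sprocket: external mesh, 1 reversal → CCW.
3 reversals in total — an odd number — so the step-chain sprocket turns opposite to the motor.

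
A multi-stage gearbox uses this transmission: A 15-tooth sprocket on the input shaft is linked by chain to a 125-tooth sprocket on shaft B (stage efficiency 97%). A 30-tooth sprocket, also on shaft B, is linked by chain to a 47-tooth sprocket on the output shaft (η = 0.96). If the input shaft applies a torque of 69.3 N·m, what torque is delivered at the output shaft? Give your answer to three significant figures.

After the chain (125/15): 69.3 × 8.3333 × 0.97 = 560.17 N·m
After the chain (47/30): 560.17 × 1.5667 × 0.96 = 842.5 N·m

843 N·m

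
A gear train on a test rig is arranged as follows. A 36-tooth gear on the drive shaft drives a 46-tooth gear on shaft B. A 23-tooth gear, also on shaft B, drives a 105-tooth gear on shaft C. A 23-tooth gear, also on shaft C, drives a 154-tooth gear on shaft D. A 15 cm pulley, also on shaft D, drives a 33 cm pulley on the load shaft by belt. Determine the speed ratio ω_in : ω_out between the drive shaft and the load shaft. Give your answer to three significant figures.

85.9

Each stage contributes driven/driver: gear mesh 46/36 = 1.2778, gear mesh 105/23 = 4.5652, gear mesh 154/23 = 6.6957, belt 33/15 = 2.2.
Overall: 1.2778 × 4.5652 × 6.6957 × 2.2 = 85.928.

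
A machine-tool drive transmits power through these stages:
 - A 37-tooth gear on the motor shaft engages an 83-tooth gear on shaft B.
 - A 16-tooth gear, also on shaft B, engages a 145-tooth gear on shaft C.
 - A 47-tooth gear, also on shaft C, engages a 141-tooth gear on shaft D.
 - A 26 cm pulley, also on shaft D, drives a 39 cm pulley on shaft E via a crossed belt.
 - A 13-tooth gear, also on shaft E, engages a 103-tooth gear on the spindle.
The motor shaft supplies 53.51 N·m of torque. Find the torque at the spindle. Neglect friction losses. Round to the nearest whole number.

After the gear mesh (83/37): 53.51 × 2.2432 = 120.04 N·m
After the gear mesh (145/16): 120.04 × 9.0625 = 1087.8 N·m
After the gear mesh (141/47): 1087.8 × 3 = 3263.5 N·m
After the belt (39/26): 3263.5 × 1.5 = 4895.2 N·m
After the gear mesh (103/13): 4895.2 × 7.9231 = 38785 N·m

38785 N·m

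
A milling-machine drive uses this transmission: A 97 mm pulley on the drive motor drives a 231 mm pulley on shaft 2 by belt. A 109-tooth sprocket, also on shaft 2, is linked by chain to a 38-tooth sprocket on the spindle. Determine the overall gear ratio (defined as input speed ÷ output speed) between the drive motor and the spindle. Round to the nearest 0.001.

Each stage contributes driven/driver: belt 231/97 = 2.3814, chain 38/109 = 0.34862.
Overall: 2.3814 × 0.34862 = 0.83023.

0.830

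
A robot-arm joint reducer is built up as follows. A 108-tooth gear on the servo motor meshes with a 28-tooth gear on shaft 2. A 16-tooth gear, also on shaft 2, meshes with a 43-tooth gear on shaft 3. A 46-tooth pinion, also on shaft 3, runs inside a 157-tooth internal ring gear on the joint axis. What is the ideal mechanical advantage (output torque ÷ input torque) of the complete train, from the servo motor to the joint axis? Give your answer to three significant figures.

2.38

Each stage contributes driven/driver: gear mesh 28/108 = 0.25926, gear mesh 43/16 = 2.6875, internal gear 157/46 = 3.413.
Overall: 0.25926 × 2.6875 × 3.413 = 2.3781.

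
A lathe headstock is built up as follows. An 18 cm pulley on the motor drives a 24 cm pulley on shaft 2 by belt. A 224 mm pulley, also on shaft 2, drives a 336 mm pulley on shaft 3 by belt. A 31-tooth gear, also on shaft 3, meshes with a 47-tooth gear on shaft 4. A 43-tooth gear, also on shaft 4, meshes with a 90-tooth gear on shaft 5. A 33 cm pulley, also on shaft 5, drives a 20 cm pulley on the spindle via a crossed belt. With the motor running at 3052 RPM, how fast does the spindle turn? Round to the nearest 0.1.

the motor → shaft 2 (belt, 24/18): 3052 ÷ 1.3333 = 2289 RPM
shaft 2 → shaft 3 (belt, 336/224): 2289 ÷ 1.5 = 1526 RPM
shaft 3 → shaft 4 (gear mesh, 47/31): 1526 ÷ 1.5161 = 1006.5 RPM
shaft 4 → shaft 5 (gear mesh, 90/43): 1006.5 ÷ 2.093 = 480.89 RPM
shaft 5 → the spindle (belt, 20/33): 480.89 ÷ 0.60606 = 793.47 RPM

793.5 RPM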